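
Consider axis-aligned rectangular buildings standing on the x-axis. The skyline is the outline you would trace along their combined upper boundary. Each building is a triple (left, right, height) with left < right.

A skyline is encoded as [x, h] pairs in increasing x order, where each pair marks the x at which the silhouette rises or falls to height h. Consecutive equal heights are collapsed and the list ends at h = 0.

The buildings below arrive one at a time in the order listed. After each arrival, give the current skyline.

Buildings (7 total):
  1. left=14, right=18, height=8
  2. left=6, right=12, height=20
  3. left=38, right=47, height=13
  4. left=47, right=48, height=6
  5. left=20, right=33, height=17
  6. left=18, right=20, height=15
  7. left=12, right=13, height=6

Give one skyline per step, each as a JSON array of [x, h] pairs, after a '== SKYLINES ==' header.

== SKYLINES ==
[[14,8],[18,0]]
[[6,20],[12,0],[14,8],[18,0]]
[[6,20],[12,0],[14,8],[18,0],[38,13],[47,0]]
[[6,20],[12,0],[14,8],[18,0],[38,13],[47,6],[48,0]]
[[6,20],[12,0],[14,8],[18,0],[20,17],[33,0],[38,13],[47,6],[48,0]]
[[6,20],[12,0],[14,8],[18,15],[20,17],[33,0],[38,13],[47,6],[48,0]]
[[6,20],[12,6],[13,0],[14,8],[18,15],[20,17],[33,0],[38,13],[47,6],[48,0]]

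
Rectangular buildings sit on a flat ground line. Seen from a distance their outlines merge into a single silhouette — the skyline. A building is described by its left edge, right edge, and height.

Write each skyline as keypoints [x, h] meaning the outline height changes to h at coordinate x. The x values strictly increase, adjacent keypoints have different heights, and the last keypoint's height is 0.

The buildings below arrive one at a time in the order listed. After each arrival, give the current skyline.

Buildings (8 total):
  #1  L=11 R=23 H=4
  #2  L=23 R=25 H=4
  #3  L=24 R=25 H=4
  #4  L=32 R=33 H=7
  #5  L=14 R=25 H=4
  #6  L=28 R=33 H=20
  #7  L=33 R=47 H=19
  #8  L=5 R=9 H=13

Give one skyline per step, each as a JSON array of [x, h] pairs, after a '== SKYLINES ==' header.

== SKYLINES ==
[[11,4],[23,0]]
[[11,4],[25,0]]
[[11,4],[25,0]]
[[11,4],[25,0],[32,7],[33,0]]
[[11,4],[25,0],[32,7],[33,0]]
[[11,4],[25,0],[28,20],[33,0]]
[[11,4],[25,0],[28,20],[33,19],[47,0]]
[[5,13],[9,0],[11,4],[25,0],[28,20],[33,19],[47,0]]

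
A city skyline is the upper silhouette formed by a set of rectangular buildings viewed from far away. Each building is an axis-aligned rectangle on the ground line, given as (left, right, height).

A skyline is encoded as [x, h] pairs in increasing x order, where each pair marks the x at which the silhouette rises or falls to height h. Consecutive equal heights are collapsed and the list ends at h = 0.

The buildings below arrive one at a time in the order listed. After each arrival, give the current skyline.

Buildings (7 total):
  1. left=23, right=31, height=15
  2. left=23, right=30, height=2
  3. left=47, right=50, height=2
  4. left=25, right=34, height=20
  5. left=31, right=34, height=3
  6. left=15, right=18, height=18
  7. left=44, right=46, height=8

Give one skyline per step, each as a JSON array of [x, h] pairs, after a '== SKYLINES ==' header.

== SKYLINES ==
[[23,15],[31,0]]
[[23,15],[31,0]]
[[23,15],[31,0],[47,2],[50,0]]
[[23,15],[25,20],[34,0],[47,2],[50,0]]
[[23,15],[25,20],[34,0],[47,2],[50,0]]
[[15,18],[18,0],[23,15],[25,20],[34,0],[47,2],[50,0]]
[[15,18],[18,0],[23,15],[25,20],[34,0],[44,8],[46,0],[47,2],[50,0]]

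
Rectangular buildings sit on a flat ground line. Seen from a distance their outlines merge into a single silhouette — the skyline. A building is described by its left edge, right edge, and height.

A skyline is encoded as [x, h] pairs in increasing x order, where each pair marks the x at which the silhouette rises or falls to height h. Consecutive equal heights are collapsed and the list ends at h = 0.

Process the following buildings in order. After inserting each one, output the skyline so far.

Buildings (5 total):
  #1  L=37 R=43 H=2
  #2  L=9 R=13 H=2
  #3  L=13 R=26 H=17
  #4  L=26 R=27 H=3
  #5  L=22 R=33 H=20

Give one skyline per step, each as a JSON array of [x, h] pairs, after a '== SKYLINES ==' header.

== SKYLINES ==
[[37,2],[43,0]]
[[9,2],[13,0],[37,2],[43,0]]
[[9,2],[13,17],[26,0],[37,2],[43,0]]
[[9,2],[13,17],[26,3],[27,0],[37,2],[43,0]]
[[9,2],[13,17],[22,20],[33,0],[37,2],[43,0]]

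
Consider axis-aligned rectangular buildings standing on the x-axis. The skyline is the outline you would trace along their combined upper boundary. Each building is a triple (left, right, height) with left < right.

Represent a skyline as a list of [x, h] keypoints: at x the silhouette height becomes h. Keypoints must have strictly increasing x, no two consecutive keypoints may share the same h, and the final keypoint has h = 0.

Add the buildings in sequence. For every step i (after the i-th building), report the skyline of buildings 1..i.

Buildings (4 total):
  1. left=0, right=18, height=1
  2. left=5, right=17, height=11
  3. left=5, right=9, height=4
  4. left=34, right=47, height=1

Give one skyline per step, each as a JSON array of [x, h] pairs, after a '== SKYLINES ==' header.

== SKYLINES ==
[[0,1],[18,0]]
[[0,1],[5,11],[17,1],[18,0]]
[[0,1],[5,11],[17,1],[18,0]]
[[0,1],[5,11],[17,1],[18,0],[34,1],[47,0]]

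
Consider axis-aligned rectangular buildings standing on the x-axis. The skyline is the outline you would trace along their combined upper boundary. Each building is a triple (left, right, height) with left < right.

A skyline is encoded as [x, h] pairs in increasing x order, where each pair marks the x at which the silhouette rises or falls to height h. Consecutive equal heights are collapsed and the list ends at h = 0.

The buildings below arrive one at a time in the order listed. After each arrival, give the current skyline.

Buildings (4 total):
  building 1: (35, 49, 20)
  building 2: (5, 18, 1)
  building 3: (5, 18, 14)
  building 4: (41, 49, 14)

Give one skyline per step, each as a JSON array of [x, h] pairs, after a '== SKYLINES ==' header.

== SKYLINES ==
[[35,20],[49,0]]
[[5,1],[18,0],[35,20],[49,0]]
[[5,14],[18,0],[35,20],[49,0]]
[[5,14],[18,0],[35,20],[49,0]]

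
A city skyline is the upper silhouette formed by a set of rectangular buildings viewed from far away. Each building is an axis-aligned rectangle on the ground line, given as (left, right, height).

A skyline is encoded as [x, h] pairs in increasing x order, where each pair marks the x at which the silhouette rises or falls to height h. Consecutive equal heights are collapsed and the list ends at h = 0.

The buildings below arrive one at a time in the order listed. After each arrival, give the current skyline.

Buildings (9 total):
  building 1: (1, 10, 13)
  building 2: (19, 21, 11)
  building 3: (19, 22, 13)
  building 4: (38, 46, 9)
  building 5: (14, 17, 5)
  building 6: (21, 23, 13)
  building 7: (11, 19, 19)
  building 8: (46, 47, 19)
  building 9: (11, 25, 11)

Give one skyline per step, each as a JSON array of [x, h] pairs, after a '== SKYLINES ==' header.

== SKYLINES ==
[[1,13],[10,0]]
[[1,13],[10,0],[19,11],[21,0]]
[[1,13],[10,0],[19,13],[22,0]]
[[1,13],[10,0],[19,13],[22,0],[38,9],[46,0]]
[[1,13],[10,0],[14,5],[17,0],[19,13],[22,0],[38,9],[46,0]]
[[1,13],[10,0],[14,5],[17,0],[19,13],[23,0],[38,9],[46,0]]
[[1,13],[10,0],[11,19],[19,13],[23,0],[38,9],[46,0]]
[[1,13],[10,0],[11,19],[19,13],[23,0],[38,9],[46,19],[47,0]]
[[1,13],[10,0],[11,19],[19,13],[23,11],[25,0],[38,9],[46,19],[47,0]]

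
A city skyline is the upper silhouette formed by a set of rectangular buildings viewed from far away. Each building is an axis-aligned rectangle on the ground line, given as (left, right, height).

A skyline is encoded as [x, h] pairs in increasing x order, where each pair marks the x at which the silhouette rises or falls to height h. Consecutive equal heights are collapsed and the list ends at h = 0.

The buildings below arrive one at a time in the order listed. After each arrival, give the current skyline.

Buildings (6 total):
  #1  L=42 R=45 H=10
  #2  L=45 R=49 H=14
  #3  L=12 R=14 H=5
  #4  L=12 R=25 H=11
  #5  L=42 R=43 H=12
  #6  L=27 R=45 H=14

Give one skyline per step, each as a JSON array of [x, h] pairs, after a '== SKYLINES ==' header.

== SKYLINES ==
[[42,10],[45,0]]
[[42,10],[45,14],[49,0]]
[[12,5],[14,0],[42,10],[45,14],[49,0]]
[[12,11],[25,0],[42,10],[45,14],[49,0]]
[[12,11],[25,0],[42,12],[43,10],[45,14],[49,0]]
[[12,11],[25,0],[27,14],[49,0]]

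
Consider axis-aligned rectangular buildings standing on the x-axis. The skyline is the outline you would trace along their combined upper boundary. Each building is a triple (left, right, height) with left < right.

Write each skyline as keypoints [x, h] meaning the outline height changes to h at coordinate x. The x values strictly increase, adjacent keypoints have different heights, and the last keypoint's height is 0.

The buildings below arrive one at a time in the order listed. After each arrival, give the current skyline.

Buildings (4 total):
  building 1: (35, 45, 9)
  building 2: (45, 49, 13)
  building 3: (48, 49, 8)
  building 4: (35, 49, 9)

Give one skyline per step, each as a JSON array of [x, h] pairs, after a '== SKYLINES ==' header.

== SKYLINES ==
[[35,9],[45,0]]
[[35,9],[45,13],[49,0]]
[[35,9],[45,13],[49,0]]
[[35,9],[45,13],[49,0]]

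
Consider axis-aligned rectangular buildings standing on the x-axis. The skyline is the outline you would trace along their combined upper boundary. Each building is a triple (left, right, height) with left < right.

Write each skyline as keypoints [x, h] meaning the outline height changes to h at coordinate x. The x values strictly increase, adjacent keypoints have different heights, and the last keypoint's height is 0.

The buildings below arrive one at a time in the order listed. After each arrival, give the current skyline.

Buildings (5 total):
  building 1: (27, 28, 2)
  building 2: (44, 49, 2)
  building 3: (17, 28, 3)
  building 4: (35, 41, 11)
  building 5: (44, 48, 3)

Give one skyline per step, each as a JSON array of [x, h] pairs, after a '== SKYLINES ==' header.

== SKYLINES ==
[[27,2],[28,0]]
[[27,2],[28,0],[44,2],[49,0]]
[[17,3],[28,0],[44,2],[49,0]]
[[17,3],[28,0],[35,11],[41,0],[44,2],[49,0]]
[[17,3],[28,0],[35,11],[41,0],[44,3],[48,2],[49,0]]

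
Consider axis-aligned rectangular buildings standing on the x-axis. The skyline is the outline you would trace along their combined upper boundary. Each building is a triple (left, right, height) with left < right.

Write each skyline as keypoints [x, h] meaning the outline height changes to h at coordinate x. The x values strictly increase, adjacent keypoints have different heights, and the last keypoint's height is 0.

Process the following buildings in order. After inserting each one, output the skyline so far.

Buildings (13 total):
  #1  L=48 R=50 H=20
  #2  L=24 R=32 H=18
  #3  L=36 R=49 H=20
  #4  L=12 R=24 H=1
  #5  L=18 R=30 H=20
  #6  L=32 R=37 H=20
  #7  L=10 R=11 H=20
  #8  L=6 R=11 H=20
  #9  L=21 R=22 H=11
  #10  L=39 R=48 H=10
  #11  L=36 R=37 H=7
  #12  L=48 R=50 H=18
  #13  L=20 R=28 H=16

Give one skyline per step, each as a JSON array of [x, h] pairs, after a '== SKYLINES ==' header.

== SKYLINES ==
[[48,20],[50,0]]
[[24,18],[32,0],[48,20],[50,0]]
[[24,18],[32,0],[36,20],[50,0]]
[[12,1],[24,18],[32,0],[36,20],[50,0]]
[[12,1],[18,20],[30,18],[32,0],[36,20],[50,0]]
[[12,1],[18,20],[30,18],[32,20],[50,0]]
[[10,20],[11,0],[12,1],[18,20],[30,18],[32,20],[50,0]]
[[6,20],[11,0],[12,1],[18,20],[30,18],[32,20],[50,0]]
[[6,20],[11,0],[12,1],[18,20],[30,18],[32,20],[50,0]]
[[6,20],[11,0],[12,1],[18,20],[30,18],[32,20],[50,0]]
[[6,20],[11,0],[12,1],[18,20],[30,18],[32,20],[50,0]]
[[6,20],[11,0],[12,1],[18,20],[30,18],[32,20],[50,0]]
[[6,20],[11,0],[12,1],[18,20],[30,18],[32,20],[50,0]]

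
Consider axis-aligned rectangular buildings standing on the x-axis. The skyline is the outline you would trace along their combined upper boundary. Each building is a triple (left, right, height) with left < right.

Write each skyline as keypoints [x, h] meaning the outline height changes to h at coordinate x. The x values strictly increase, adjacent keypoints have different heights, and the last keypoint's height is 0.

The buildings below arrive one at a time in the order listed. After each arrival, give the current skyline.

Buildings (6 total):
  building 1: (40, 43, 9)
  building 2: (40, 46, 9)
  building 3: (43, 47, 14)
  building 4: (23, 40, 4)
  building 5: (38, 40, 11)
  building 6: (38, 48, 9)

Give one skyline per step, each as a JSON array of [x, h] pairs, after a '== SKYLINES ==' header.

== SKYLINES ==
[[40,9],[43,0]]
[[40,9],[46,0]]
[[40,9],[43,14],[47,0]]
[[23,4],[40,9],[43,14],[47,0]]
[[23,4],[38,11],[40,9],[43,14],[47,0]]
[[23,4],[38,11],[40,9],[43,14],[47,9],[48,0]]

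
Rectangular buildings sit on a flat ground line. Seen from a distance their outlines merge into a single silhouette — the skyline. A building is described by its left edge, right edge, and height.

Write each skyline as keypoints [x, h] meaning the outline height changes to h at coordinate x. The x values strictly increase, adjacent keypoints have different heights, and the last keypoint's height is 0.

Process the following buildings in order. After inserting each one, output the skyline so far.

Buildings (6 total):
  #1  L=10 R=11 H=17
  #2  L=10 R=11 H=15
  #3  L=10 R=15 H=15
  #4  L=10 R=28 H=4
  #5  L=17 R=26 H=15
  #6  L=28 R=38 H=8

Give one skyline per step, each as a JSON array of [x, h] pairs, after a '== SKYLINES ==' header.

== SKYLINES ==
[[10,17],[11,0]]
[[10,17],[11,0]]
[[10,17],[11,15],[15,0]]
[[10,17],[11,15],[15,4],[28,0]]
[[10,17],[11,15],[15,4],[17,15],[26,4],[28,0]]
[[10,17],[11,15],[15,4],[17,15],[26,4],[28,8],[38,0]]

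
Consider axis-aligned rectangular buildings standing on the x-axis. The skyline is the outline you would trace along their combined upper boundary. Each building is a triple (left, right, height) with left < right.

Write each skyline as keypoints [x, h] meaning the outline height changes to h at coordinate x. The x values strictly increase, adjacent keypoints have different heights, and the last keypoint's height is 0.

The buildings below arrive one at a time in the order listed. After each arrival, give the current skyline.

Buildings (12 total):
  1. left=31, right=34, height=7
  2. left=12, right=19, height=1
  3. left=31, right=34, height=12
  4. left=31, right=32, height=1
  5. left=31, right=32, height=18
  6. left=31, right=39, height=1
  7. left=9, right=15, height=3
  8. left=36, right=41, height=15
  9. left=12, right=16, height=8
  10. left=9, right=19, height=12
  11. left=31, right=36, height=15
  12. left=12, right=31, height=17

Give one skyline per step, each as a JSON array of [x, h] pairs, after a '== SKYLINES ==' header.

== SKYLINES ==
[[31,7],[34,0]]
[[12,1],[19,0],[31,7],[34,0]]
[[12,1],[19,0],[31,12],[34,0]]
[[12,1],[19,0],[31,12],[34,0]]
[[12,1],[19,0],[31,18],[32,12],[34,0]]
[[12,1],[19,0],[31,18],[32,12],[34,1],[39,0]]
[[9,3],[15,1],[19,0],[31,18],[32,12],[34,1],[39,0]]
[[9,3],[15,1],[19,0],[31,18],[32,12],[34,1],[36,15],[41,0]]
[[9,3],[12,8],[16,1],[19,0],[31,18],[32,12],[34,1],[36,15],[41,0]]
[[9,12],[19,0],[31,18],[32,12],[34,1],[36,15],[41,0]]
[[9,12],[19,0],[31,18],[32,15],[41,0]]
[[9,12],[12,17],[31,18],[32,15],[41,0]]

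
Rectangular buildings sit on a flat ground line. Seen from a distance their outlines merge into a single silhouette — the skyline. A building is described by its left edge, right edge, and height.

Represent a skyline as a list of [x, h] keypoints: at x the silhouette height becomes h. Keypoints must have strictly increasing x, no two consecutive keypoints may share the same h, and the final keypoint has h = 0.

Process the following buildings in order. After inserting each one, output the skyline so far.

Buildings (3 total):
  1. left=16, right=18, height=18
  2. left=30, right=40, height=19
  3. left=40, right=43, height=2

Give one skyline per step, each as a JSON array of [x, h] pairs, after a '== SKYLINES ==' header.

== SKYLINES ==
[[16,18],[18,0]]
[[16,18],[18,0],[30,19],[40,0]]
[[16,18],[18,0],[30,19],[40,2],[43,0]]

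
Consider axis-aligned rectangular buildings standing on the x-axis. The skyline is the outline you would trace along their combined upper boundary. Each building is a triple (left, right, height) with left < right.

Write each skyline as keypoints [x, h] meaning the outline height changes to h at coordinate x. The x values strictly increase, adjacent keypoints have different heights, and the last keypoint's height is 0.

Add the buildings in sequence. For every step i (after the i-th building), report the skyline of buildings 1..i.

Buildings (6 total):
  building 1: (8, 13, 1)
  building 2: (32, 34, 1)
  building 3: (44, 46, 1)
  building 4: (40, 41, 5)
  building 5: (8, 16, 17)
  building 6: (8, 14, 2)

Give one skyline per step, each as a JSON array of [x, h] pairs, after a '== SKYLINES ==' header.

== SKYLINES ==
[[8,1],[13,0]]
[[8,1],[13,0],[32,1],[34,0]]
[[8,1],[13,0],[32,1],[34,0],[44,1],[46,0]]
[[8,1],[13,0],[32,1],[34,0],[40,5],[41,0],[44,1],[46,0]]
[[8,17],[16,0],[32,1],[34,0],[40,5],[41,0],[44,1],[46,0]]
[[8,17],[16,0],[32,1],[34,0],[40,5],[41,0],[44,1],[46,0]]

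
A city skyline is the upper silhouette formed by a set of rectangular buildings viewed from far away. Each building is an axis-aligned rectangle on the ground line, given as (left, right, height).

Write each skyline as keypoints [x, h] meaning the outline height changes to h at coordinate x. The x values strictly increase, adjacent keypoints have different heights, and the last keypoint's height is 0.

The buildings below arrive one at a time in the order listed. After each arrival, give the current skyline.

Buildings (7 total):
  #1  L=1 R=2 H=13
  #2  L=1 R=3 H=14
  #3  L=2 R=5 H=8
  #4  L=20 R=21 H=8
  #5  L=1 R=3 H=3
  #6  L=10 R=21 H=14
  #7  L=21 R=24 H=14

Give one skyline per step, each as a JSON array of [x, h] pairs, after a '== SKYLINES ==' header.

== SKYLINES ==
[[1,13],[2,0]]
[[1,14],[3,0]]
[[1,14],[3,8],[5,0]]
[[1,14],[3,8],[5,0],[20,8],[21,0]]
[[1,14],[3,8],[5,0],[20,8],[21,0]]
[[1,14],[3,8],[5,0],[10,14],[21,0]]
[[1,14],[3,8],[5,0],[10,14],[24,0]]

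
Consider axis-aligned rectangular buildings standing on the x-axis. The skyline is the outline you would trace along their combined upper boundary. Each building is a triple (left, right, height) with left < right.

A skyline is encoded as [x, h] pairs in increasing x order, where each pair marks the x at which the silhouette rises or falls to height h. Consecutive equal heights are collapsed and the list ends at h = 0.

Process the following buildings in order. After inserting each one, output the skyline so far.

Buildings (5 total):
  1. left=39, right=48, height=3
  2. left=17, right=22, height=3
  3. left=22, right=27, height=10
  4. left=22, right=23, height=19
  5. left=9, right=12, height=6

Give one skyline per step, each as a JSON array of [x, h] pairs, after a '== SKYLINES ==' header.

== SKYLINES ==
[[39,3],[48,0]]
[[17,3],[22,0],[39,3],[48,0]]
[[17,3],[22,10],[27,0],[39,3],[48,0]]
[[17,3],[22,19],[23,10],[27,0],[39,3],[48,0]]
[[9,6],[12,0],[17,3],[22,19],[23,10],[27,0],[39,3],[48,0]]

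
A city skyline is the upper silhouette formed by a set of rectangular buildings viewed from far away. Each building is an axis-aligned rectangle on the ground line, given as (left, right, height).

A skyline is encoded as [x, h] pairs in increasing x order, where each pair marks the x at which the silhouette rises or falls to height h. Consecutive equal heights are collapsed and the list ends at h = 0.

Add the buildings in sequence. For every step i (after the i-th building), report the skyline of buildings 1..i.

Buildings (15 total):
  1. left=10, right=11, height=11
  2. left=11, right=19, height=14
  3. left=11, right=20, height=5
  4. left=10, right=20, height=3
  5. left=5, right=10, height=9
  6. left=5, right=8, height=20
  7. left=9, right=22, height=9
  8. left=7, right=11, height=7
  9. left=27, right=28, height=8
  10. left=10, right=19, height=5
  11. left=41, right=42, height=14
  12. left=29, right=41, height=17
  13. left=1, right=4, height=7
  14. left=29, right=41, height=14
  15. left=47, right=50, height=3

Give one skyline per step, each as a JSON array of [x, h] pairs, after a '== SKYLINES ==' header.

== SKYLINES ==
[[10,11],[11,0]]
[[10,11],[11,14],[19,0]]
[[10,11],[11,14],[19,5],[20,0]]
[[10,11],[11,14],[19,5],[20,0]]
[[5,9],[10,11],[11,14],[19,5],[20,0]]
[[5,20],[8,9],[10,11],[11,14],[19,5],[20,0]]
[[5,20],[8,9],[10,11],[11,14],[19,9],[22,0]]
[[5,20],[8,9],[10,11],[11,14],[19,9],[22,0]]
[[5,20],[8,9],[10,11],[11,14],[19,9],[22,0],[27,8],[28,0]]
[[5,20],[8,9],[10,11],[11,14],[19,9],[22,0],[27,8],[28,0]]
[[5,20],[8,9],[10,11],[11,14],[19,9],[22,0],[27,8],[28,0],[41,14],[42,0]]
[[5,20],[8,9],[10,11],[11,14],[19,9],[22,0],[27,8],[28,0],[29,17],[41,14],[42,0]]
[[1,7],[4,0],[5,20],[8,9],[10,11],[11,14],[19,9],[22,0],[27,8],[28,0],[29,17],[41,14],[42,0]]
[[1,7],[4,0],[5,20],[8,9],[10,11],[11,14],[19,9],[22,0],[27,8],[28,0],[29,17],[41,14],[42,0]]
[[1,7],[4,0],[5,20],[8,9],[10,11],[11,14],[19,9],[22,0],[27,8],[28,0],[29,17],[41,14],[42,0],[47,3],[50,0]]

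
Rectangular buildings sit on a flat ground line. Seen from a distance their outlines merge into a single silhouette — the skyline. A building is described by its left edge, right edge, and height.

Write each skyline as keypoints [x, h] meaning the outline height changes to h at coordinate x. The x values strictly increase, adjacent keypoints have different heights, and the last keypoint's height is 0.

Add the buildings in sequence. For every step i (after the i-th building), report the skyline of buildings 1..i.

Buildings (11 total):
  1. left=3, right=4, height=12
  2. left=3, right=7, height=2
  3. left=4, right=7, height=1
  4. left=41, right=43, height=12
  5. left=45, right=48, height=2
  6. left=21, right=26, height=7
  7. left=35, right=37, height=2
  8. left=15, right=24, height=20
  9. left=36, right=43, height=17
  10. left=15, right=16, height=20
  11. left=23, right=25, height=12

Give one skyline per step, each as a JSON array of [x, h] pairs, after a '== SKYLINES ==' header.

== SKYLINES ==
[[3,12],[4,0]]
[[3,12],[4,2],[7,0]]
[[3,12],[4,2],[7,0]]
[[3,12],[4,2],[7,0],[41,12],[43,0]]
[[3,12],[4,2],[7,0],[41,12],[43,0],[45,2],[48,0]]
[[3,12],[4,2],[7,0],[21,7],[26,0],[41,12],[43,0],[45,2],[48,0]]
[[3,12],[4,2],[7,0],[21,7],[26,0],[35,2],[37,0],[41,12],[43,0],[45,2],[48,0]]
[[3,12],[4,2],[7,0],[15,20],[24,7],[26,0],[35,2],[37,0],[41,12],[43,0],[45,2],[48,0]]
[[3,12],[4,2],[7,0],[15,20],[24,7],[26,0],[35,2],[36,17],[43,0],[45,2],[48,0]]
[[3,12],[4,2],[7,0],[15,20],[24,7],[26,0],[35,2],[36,17],[43,0],[45,2],[48,0]]
[[3,12],[4,2],[7,0],[15,20],[24,12],[25,7],[26,0],[35,2],[36,17],[43,0],[45,2],[48,0]]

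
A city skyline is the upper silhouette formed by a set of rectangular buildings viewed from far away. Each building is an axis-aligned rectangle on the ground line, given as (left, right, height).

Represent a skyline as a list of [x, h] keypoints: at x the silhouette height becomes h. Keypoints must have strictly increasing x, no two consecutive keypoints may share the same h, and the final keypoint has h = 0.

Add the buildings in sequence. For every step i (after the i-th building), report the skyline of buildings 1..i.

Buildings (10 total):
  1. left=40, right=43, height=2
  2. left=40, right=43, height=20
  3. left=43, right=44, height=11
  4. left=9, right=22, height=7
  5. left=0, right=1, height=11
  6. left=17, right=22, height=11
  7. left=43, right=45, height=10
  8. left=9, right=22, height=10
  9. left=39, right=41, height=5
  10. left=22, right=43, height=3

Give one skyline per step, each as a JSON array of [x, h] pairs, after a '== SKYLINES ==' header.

== SKYLINES ==
[[40,2],[43,0]]
[[40,20],[43,0]]
[[40,20],[43,11],[44,0]]
[[9,7],[22,0],[40,20],[43,11],[44,0]]
[[0,11],[1,0],[9,7],[22,0],[40,20],[43,11],[44,0]]
[[0,11],[1,0],[9,7],[17,11],[22,0],[40,20],[43,11],[44,0]]
[[0,11],[1,0],[9,7],[17,11],[22,0],[40,20],[43,11],[44,10],[45,0]]
[[0,11],[1,0],[9,10],[17,11],[22,0],[40,20],[43,11],[44,10],[45,0]]
[[0,11],[1,0],[9,10],[17,11],[22,0],[39,5],[40,20],[43,11],[44,10],[45,0]]
[[0,11],[1,0],[9,10],[17,11],[22,3],[39,5],[40,20],[43,11],[44,10],[45,0]]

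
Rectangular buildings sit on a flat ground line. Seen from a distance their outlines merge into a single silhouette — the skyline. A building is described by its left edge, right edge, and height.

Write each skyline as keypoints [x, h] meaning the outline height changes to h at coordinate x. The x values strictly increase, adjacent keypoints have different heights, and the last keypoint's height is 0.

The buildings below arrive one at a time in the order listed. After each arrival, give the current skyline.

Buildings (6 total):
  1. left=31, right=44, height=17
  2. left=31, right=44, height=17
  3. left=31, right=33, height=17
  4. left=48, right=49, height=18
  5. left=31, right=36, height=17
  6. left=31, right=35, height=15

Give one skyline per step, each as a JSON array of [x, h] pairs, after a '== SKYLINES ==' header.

== SKYLINES ==
[[31,17],[44,0]]
[[31,17],[44,0]]
[[31,17],[44,0]]
[[31,17],[44,0],[48,18],[49,0]]
[[31,17],[44,0],[48,18],[49,0]]
[[31,17],[44,0],[48,18],[49,0]]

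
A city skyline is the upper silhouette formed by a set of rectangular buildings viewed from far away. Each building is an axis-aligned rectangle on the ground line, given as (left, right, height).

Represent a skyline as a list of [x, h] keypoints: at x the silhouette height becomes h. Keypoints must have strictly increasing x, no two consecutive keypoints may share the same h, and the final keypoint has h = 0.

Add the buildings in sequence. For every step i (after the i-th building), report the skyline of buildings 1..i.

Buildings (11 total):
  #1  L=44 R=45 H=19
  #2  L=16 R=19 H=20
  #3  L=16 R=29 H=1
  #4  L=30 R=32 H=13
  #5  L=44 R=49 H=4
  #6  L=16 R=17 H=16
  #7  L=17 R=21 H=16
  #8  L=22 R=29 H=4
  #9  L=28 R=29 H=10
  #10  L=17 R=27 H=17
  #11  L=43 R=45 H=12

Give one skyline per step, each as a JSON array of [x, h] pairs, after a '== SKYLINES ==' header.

== SKYLINES ==
[[44,19],[45,0]]
[[16,20],[19,0],[44,19],[45,0]]
[[16,20],[19,1],[29,0],[44,19],[45,0]]
[[16,20],[19,1],[29,0],[30,13],[32,0],[44,19],[45,0]]
[[16,20],[19,1],[29,0],[30,13],[32,0],[44,19],[45,4],[49,0]]
[[16,20],[19,1],[29,0],[30,13],[32,0],[44,19],[45,4],[49,0]]
[[16,20],[19,16],[21,1],[29,0],[30,13],[32,0],[44,19],[45,4],[49,0]]
[[16,20],[19,16],[21,1],[22,4],[29,0],[30,13],[32,0],[44,19],[45,4],[49,0]]
[[16,20],[19,16],[21,1],[22,4],[28,10],[29,0],[30,13],[32,0],[44,19],[45,4],[49,0]]
[[16,20],[19,17],[27,4],[28,10],[29,0],[30,13],[32,0],[44,19],[45,4],[49,0]]
[[16,20],[19,17],[27,4],[28,10],[29,0],[30,13],[32,0],[43,12],[44,19],[45,4],[49,0]]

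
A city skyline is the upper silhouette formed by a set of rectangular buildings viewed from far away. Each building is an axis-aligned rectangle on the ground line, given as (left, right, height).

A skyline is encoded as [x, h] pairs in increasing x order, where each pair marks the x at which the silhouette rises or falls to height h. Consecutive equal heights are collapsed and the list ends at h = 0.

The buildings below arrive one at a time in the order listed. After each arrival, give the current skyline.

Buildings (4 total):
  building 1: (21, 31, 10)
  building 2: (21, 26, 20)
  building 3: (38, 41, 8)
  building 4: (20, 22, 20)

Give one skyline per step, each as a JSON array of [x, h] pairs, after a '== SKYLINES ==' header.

== SKYLINES ==
[[21,10],[31,0]]
[[21,20],[26,10],[31,0]]
[[21,20],[26,10],[31,0],[38,8],[41,0]]
[[20,20],[26,10],[31,0],[38,8],[41,0]]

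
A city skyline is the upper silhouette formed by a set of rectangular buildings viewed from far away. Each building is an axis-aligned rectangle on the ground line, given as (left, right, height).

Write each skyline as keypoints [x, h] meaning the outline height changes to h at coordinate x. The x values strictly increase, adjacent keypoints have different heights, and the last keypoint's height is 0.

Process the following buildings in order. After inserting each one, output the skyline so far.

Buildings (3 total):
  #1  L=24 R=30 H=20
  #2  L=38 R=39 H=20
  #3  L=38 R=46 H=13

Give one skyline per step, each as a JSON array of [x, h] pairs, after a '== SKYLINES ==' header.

== SKYLINES ==
[[24,20],[30,0]]
[[24,20],[30,0],[38,20],[39,0]]
[[24,20],[30,0],[38,20],[39,13],[46,0]]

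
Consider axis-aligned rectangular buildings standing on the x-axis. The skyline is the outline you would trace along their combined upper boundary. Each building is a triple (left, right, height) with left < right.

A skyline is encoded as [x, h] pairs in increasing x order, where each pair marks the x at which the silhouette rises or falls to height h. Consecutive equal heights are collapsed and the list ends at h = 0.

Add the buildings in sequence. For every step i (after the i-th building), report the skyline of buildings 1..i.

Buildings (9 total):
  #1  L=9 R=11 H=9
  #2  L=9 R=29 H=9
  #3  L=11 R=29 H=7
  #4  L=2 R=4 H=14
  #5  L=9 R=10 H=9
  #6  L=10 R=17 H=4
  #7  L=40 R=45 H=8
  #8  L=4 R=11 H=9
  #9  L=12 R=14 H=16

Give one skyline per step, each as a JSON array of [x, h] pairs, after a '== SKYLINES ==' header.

== SKYLINES ==
[[9,9],[11,0]]
[[9,9],[29,0]]
[[9,9],[29,0]]
[[2,14],[4,0],[9,9],[29,0]]
[[2,14],[4,0],[9,9],[29,0]]
[[2,14],[4,0],[9,9],[29,0]]
[[2,14],[4,0],[9,9],[29,0],[40,8],[45,0]]
[[2,14],[4,9],[29,0],[40,8],[45,0]]
[[2,14],[4,9],[12,16],[14,9],[29,0],[40,8],[45,0]]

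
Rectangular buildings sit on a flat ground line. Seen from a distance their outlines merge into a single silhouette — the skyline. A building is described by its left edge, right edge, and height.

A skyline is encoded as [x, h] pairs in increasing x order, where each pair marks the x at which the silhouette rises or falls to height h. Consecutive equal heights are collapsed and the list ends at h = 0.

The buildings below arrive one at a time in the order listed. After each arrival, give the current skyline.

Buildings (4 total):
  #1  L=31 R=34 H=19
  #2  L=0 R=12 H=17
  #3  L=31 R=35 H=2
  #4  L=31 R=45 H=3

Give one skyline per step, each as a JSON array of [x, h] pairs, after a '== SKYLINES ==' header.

== SKYLINES ==
[[31,19],[34,0]]
[[0,17],[12,0],[31,19],[34,0]]
[[0,17],[12,0],[31,19],[34,2],[35,0]]
[[0,17],[12,0],[31,19],[34,3],[45,0]]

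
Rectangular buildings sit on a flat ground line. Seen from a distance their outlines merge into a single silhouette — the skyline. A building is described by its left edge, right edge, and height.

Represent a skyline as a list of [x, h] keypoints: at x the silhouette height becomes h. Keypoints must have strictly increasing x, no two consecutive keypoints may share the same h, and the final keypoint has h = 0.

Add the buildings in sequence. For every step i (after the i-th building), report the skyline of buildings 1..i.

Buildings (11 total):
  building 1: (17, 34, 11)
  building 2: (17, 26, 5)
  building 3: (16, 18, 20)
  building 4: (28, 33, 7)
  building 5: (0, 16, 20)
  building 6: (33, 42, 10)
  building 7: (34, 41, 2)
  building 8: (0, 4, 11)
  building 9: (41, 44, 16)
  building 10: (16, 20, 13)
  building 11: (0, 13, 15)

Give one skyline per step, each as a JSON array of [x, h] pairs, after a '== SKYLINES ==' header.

== SKYLINES ==
[[17,11],[34,0]]
[[17,11],[34,0]]
[[16,20],[18,11],[34,0]]
[[16,20],[18,11],[34,0]]
[[0,20],[18,11],[34,0]]
[[0,20],[18,11],[34,10],[42,0]]
[[0,20],[18,11],[34,10],[42,0]]
[[0,20],[18,11],[34,10],[42,0]]
[[0,20],[18,11],[34,10],[41,16],[44,0]]
[[0,20],[18,13],[20,11],[34,10],[41,16],[44,0]]
[[0,20],[18,13],[20,11],[34,10],[41,16],[44,0]]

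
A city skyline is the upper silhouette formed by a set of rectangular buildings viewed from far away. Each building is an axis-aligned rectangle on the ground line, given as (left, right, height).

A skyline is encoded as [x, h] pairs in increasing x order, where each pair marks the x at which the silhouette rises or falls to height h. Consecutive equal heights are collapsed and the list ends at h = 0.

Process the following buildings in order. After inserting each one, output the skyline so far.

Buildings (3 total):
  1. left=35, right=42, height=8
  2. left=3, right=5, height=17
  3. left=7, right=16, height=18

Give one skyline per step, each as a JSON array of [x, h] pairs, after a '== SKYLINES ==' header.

== SKYLINES ==
[[35,8],[42,0]]
[[3,17],[5,0],[35,8],[42,0]]
[[3,17],[5,0],[7,18],[16,0],[35,8],[42,0]]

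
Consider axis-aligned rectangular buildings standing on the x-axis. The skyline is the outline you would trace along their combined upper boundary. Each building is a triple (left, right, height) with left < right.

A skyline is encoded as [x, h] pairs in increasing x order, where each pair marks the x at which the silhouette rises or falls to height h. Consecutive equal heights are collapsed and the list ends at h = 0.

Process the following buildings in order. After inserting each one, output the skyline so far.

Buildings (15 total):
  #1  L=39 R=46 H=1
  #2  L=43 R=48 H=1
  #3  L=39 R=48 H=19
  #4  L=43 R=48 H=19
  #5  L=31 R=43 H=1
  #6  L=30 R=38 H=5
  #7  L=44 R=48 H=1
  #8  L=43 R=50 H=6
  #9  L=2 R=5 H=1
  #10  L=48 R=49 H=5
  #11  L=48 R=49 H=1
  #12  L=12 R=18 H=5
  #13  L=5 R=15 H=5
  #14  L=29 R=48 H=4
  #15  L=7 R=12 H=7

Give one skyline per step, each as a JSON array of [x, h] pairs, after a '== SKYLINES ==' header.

== SKYLINES ==
[[39,1],[46,0]]
[[39,1],[48,0]]
[[39,19],[48,0]]
[[39,19],[48,0]]
[[31,1],[39,19],[48,0]]
[[30,5],[38,1],[39,19],[48,0]]
[[30,5],[38,1],[39,19],[48,0]]
[[30,5],[38,1],[39,19],[48,6],[50,0]]
[[2,1],[5,0],[30,5],[38,1],[39,19],[48,6],[50,0]]
[[2,1],[5,0],[30,5],[38,1],[39,19],[48,6],[50,0]]
[[2,1],[5,0],[30,5],[38,1],[39,19],[48,6],[50,0]]
[[2,1],[5,0],[12,5],[18,0],[30,5],[38,1],[39,19],[48,6],[50,0]]
[[2,1],[5,5],[18,0],[30,5],[38,1],[39,19],[48,6],[50,0]]
[[2,1],[5,5],[18,0],[29,4],[30,5],[38,4],[39,19],[48,6],[50,0]]
[[2,1],[5,5],[7,7],[12,5],[18,0],[29,4],[30,5],[38,4],[39,19],[48,6],[50,0]]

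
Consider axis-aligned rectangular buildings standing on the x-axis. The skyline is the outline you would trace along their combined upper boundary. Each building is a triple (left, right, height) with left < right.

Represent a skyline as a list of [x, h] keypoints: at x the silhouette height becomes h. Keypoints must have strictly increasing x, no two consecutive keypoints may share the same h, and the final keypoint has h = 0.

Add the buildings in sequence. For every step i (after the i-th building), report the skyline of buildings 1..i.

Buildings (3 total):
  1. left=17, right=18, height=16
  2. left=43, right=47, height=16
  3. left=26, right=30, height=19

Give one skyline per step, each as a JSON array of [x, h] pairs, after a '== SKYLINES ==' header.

== SKYLINES ==
[[17,16],[18,0]]
[[17,16],[18,0],[43,16],[47,0]]
[[17,16],[18,0],[26,19],[30,0],[43,16],[47,0]]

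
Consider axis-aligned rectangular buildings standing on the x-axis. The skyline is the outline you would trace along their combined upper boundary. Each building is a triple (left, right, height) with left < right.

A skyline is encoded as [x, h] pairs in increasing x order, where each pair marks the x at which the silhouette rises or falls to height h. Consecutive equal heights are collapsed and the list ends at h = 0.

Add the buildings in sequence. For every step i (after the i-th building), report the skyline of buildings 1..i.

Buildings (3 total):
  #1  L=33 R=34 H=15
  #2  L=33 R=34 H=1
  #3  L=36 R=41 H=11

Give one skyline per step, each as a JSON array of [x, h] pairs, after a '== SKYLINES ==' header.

== SKYLINES ==
[[33,15],[34,0]]
[[33,15],[34,0]]
[[33,15],[34,0],[36,11],[41,0]]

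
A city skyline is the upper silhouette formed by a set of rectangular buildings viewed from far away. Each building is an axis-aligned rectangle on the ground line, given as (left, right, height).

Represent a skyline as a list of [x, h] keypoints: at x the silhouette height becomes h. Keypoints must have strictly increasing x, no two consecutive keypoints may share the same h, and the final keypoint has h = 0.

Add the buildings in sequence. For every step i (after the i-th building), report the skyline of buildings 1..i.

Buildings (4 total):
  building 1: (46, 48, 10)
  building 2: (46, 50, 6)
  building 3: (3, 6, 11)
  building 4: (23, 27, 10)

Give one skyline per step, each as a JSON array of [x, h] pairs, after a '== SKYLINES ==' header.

== SKYLINES ==
[[46,10],[48,0]]
[[46,10],[48,6],[50,0]]
[[3,11],[6,0],[46,10],[48,6],[50,0]]
[[3,11],[6,0],[23,10],[27,0],[46,10],[48,6],[50,0]]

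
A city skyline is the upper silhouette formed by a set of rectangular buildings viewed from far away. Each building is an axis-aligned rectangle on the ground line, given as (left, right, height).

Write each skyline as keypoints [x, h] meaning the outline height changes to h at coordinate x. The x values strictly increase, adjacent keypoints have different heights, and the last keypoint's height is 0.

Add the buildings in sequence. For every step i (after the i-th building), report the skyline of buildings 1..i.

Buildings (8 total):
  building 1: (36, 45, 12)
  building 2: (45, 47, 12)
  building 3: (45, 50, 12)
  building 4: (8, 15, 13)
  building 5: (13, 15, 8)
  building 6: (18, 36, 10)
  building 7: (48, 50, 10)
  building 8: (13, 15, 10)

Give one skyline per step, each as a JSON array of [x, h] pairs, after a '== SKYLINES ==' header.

== SKYLINES ==
[[36,12],[45,0]]
[[36,12],[47,0]]
[[36,12],[50,0]]
[[8,13],[15,0],[36,12],[50,0]]
[[8,13],[15,0],[36,12],[50,0]]
[[8,13],[15,0],[18,10],[36,12],[50,0]]
[[8,13],[15,0],[18,10],[36,12],[50,0]]
[[8,13],[15,0],[18,10],[36,12],[50,0]]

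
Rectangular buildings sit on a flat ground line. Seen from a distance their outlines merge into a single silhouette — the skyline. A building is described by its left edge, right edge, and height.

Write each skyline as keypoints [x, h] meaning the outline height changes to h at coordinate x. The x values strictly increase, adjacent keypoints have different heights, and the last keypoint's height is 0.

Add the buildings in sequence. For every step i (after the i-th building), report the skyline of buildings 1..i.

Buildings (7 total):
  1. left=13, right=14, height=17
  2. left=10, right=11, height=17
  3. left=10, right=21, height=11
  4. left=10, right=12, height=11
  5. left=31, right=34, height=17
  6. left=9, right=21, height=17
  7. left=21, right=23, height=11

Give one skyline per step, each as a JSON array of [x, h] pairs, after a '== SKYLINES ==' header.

== SKYLINES ==
[[13,17],[14,0]]
[[10,17],[11,0],[13,17],[14,0]]
[[10,17],[11,11],[13,17],[14,11],[21,0]]
[[10,17],[11,11],[13,17],[14,11],[21,0]]
[[10,17],[11,11],[13,17],[14,11],[21,0],[31,17],[34,0]]
[[9,17],[21,0],[31,17],[34,0]]
[[9,17],[21,11],[23,0],[31,17],[34,0]]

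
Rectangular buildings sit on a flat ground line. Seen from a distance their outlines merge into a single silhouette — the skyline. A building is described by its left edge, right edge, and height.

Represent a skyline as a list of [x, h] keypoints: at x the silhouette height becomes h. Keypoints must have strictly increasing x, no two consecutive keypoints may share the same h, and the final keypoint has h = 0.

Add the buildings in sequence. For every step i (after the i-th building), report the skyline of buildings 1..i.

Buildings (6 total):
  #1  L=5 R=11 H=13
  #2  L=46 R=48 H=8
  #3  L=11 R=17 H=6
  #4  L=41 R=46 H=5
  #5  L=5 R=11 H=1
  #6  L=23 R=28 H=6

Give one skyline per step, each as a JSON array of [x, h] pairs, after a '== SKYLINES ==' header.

== SKYLINES ==
[[5,13],[11,0]]
[[5,13],[11,0],[46,8],[48,0]]
[[5,13],[11,6],[17,0],[46,8],[48,0]]
[[5,13],[11,6],[17,0],[41,5],[46,8],[48,0]]
[[5,13],[11,6],[17,0],[41,5],[46,8],[48,0]]
[[5,13],[11,6],[17,0],[23,6],[28,0],[41,5],[46,8],[48,0]]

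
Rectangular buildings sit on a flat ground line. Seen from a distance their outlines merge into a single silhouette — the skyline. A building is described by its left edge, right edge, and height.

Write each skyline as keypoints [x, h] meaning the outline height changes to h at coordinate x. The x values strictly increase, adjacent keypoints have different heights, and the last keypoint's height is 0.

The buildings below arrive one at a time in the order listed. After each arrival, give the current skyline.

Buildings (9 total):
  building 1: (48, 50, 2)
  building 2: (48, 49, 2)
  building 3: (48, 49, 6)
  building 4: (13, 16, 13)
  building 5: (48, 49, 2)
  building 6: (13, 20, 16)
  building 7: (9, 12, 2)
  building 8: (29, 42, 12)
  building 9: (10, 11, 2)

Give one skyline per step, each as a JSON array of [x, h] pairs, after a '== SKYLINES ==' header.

== SKYLINES ==
[[48,2],[50,0]]
[[48,2],[50,0]]
[[48,6],[49,2],[50,0]]
[[13,13],[16,0],[48,6],[49,2],[50,0]]
[[13,13],[16,0],[48,6],[49,2],[50,0]]
[[13,16],[20,0],[48,6],[49,2],[50,0]]
[[9,2],[12,0],[13,16],[20,0],[48,6],[49,2],[50,0]]
[[9,2],[12,0],[13,16],[20,0],[29,12],[42,0],[48,6],[49,2],[50,0]]
[[9,2],[12,0],[13,16],[20,0],[29,12],[42,0],[48,6],[49,2],[50,0]]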